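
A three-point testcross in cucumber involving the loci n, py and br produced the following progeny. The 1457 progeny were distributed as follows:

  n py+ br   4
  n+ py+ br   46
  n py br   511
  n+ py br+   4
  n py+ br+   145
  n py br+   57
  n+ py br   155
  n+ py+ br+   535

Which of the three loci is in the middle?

The two most frequent reciprocal classes, n+ py+ br+ and n py br, are the parental types, so the F1 was n+ py+ br+ / n py br.
The two rarest classes, n+ py br+ and n py+ br, are the double crossovers. Comparing them with the parentals, only the py allele has switched, so py is the middle locus and the order is br – py – n.

py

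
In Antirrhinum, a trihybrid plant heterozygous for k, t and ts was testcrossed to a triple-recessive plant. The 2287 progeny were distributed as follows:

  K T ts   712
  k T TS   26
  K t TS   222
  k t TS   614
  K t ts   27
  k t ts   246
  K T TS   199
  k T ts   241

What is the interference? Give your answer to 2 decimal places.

The two most frequent reciprocal classes, k t TS and K T ts, are the parental types, so the F1 was k t TS / K T ts.
The two rarest classes, k T TS and K t ts, are the double crossovers. Comparing them with the parentals, only the t allele has switched, so t is the middle locus and the order is ts – t – k.
ts–t: (445 + 53)/2287 = 0.2178; t–k: (463 + 53)/2287 = 0.2256.
Expected DCO frequency = 0.2178 × 0.2256 ≈ 0.04914; observed = 53/2287 ≈ 0.02317.
Coefficient of coincidence = 0.02317/0.04914 ≈ 0.47; interference = 1 − 0.47 = 0.53.

0.53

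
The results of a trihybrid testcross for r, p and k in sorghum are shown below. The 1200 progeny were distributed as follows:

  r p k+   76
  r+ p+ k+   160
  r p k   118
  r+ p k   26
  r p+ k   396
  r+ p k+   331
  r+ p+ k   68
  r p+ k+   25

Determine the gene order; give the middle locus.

k

The two most frequent reciprocal classes, r+ p k+ and r p+ k, are the parental types, so the F1 was r+ p k+ / r p+ k.
The two rarest classes, r+ p k and r p+ k+, are the double crossovers. Comparing them with the parentals, only the k allele has switched, so k is the middle locus and the order is r – k – p.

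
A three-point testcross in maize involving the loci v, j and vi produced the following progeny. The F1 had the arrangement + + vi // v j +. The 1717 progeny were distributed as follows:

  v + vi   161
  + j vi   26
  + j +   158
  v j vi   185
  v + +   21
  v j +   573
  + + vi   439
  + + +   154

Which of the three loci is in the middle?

j

The two rarest classes, + j vi and v + +, are the double crossovers. Comparing them with the parentals, only the j allele has switched, so j is the middle locus and the order is v – j – vi.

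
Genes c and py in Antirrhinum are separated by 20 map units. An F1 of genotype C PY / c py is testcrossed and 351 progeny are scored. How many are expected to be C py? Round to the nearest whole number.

35

A map distance of 20 map units corresponds to a recombination frequency of 0.200.
The F1 is C PY / c py, so C py is a recombinant gamete class with expected frequency r/2 = 0.200/2 = 0.1000.
Expected number = 0.1000 × 351 = 35.10 ≈ 35.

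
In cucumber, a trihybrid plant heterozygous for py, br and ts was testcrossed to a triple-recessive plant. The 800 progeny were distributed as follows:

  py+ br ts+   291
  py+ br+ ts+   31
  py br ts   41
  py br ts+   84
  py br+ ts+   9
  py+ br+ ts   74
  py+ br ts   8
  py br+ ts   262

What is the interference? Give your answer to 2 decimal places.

0.13

The two most frequent reciprocal classes, py+ br ts+ and py br+ ts, are the parental types, so the F1 was py+ br ts+ / py br+ ts.
The two rarest classes, py+ br ts and py br+ ts+, are the double crossovers. Comparing them with the parentals, only the ts allele has switched, so ts is the middle locus and the order is py – ts – br.
py–ts: (158 + 17)/800 = 0.2188; ts–br: (72 + 17)/800 = 0.1113.
Expected DCO frequency = 0.2188 × 0.1113 ≈ 0.02435; observed = 17/800 ≈ 0.02125.
Coefficient of coincidence = 0.02125/0.02435 ≈ 0.87; interference = 1 − 0.87 = 0.13.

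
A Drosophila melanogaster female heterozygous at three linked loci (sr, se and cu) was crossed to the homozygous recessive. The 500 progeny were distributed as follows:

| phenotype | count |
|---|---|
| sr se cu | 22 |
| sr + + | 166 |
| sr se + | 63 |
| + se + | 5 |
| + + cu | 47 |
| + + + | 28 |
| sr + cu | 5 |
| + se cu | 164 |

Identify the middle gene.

The two most frequent reciprocal classes, + se cu and sr + +, are the parental types, so the F1 was + se cu / sr + +.
The two rarest classes, + se + and sr + cu, are the double crossovers. Comparing them with the parentals, only the cu allele has switched, so cu is the middle locus and the order is se – cu – sr.

cu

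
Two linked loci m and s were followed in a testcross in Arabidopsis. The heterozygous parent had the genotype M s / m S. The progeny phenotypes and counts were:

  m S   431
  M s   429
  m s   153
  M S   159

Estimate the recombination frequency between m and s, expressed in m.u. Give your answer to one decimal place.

26.6 m.u.

The recombinant classes are M S and m s: 159 + 153 = 312.
Recombination frequency = 312/1172 = 0.2662 ≈ 26.6%, i.e. 26.6 m.u.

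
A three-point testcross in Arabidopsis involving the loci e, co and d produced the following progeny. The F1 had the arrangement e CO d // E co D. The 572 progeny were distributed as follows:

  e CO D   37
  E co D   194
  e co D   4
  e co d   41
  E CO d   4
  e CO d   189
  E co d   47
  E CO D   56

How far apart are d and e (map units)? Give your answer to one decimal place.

16.1 map units

The two rarest classes, E CO d and e co D, are the double crossovers. Comparing them with the parentals, only the e allele has switched, so e is the middle locus and the order is d – e – co.
Crossovers in the d–e interval produce the single-crossover classes e CO D and E co d (37 + 47 = 84) plus the double crossovers (8).
RF(d–e) = (84 + 8) / 572 = 92/572 = 0.1608 → 16.1 map units.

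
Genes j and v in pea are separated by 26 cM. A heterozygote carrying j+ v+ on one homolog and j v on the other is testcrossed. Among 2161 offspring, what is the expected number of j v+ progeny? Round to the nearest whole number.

A map distance of 26 cM corresponds to a recombination frequency of 0.260.
The F1 is j+ v+ / j v, so j v+ is a recombinant gamete class with expected frequency r/2 = 0.260/2 = 0.1300.
Expected number = 0.1300 × 2161 = 280.93 ≈ 281.

281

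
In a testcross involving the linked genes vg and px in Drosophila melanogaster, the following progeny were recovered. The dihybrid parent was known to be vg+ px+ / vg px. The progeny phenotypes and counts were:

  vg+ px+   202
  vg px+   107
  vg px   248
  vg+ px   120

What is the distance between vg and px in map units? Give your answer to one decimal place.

The recombinant classes are vg+ px and vg px+: 120 + 107 = 227.
Recombination frequency = 227/677 = 0.3353 ≈ 33.5%, i.e. 33.5 map units.

33.5 map units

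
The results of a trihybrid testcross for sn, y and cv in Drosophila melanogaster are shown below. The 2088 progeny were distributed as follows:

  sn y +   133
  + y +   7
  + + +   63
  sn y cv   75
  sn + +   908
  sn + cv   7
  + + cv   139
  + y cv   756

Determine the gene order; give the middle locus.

cv

The two most frequent reciprocal classes, + y cv and sn + +, are the parental types, so the F1 was + y cv / sn + +.
The two rarest classes, + y + and sn + cv, are the double crossovers. Comparing them with the parentals, only the cv allele has switched, so cv is the middle locus and the order is y – cv – sn.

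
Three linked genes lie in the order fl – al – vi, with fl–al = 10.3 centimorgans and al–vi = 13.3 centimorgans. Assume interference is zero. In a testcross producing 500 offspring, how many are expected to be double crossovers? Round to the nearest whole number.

7

Map distances give recombination frequencies of 0.103 and 0.133 for the two intervals.
With no interference, expected double-crossover frequency = 0.103 × 0.133 = 0.01370.
Expected number = 0.01370 × 500 = 6.85 ≈ 7.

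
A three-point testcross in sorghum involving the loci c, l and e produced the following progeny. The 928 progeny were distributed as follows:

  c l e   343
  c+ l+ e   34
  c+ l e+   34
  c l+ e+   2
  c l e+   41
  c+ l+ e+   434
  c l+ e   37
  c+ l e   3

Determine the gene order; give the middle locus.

c

The two most frequent reciprocal classes, c l e and c+ l+ e+, are the parental types, so the F1 was c l e / c+ l+ e+.
The two rarest classes, c+ l e and c l+ e+, are the double crossovers. Comparing them with the parentals, only the c allele has switched, so c is the middle locus and the order is l – c – e.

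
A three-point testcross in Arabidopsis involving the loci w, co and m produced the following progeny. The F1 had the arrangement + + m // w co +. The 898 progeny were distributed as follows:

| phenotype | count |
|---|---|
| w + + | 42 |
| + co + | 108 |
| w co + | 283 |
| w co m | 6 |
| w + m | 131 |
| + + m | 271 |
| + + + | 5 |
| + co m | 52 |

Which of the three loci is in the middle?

The two rarest classes, + + + and w co m, are the double crossovers. Comparing them with the parentals, only the m allele has switched, so m is the middle locus and the order is co – m – w.

m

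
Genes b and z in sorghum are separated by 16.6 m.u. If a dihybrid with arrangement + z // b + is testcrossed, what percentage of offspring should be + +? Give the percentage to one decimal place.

8.3%

A map distance of 16.6 m.u. corresponds to a recombination frequency of 0.166.
The F1 is + z / b +, so + + is a recombinant gamete class with expected frequency r/2 = 0.166/2 = 0.0830.
That is 0.0830 = 8.3% of the progeny.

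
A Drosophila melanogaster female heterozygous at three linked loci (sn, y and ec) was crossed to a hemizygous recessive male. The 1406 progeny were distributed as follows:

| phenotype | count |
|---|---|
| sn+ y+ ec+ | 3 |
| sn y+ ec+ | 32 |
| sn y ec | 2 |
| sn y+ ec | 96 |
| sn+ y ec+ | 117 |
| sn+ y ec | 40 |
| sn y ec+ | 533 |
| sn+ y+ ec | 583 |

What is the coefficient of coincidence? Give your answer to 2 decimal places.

The two most frequent reciprocal classes, sn+ y+ ec and sn y ec+, are the parental types, so the F1 was sn+ y+ ec / sn y ec+.
The two rarest classes, sn+ y+ ec+ and sn y ec, are the double crossovers. Comparing them with the parentals, only the ec allele has switched, so ec is the middle locus and the order is sn – ec – y.
sn–ec: (213 + 5)/1406 = 0.1550; ec–y: (72 + 5)/1406 = 0.0548.
Expected DCO frequency = 0.1550 × 0.0548 ≈ 0.00849; observed = 5/1406 ≈ 0.00356.
Coefficient of coincidence = 0.00356/0.00849 ≈ 0.42.

0.42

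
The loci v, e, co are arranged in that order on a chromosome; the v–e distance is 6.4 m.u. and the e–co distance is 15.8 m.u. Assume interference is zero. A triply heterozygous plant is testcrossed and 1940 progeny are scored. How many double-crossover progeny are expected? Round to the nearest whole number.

Map distances give recombination frequencies of 0.064 and 0.158 for the two intervals.
With no interference, expected double-crossover frequency = 0.064 × 0.158 = 0.01011.
Expected number = 0.01011 × 1940 = 19.62 ≈ 20.

20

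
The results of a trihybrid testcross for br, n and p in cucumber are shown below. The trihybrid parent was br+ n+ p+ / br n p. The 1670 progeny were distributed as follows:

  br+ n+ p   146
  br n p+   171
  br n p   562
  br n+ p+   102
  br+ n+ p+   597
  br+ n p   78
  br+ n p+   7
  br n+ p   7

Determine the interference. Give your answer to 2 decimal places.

0.64

The two rarest classes, br+ n p+ and br n+ p, are the double crossovers. Comparing them with the parentals, only the n allele has switched, so n is the middle locus and the order is p – n – br.
p–n: (317 + 14)/1670 = 0.1982; n–br: (180 + 14)/1670 = 0.1162.
Expected DCO frequency = 0.1982 × 0.1162 ≈ 0.02303; observed = 14/1670 ≈ 0.00838.
Coefficient of coincidence = 0.00838/0.02303 ≈ 0.36; interference = 1 − 0.36 = 0.64.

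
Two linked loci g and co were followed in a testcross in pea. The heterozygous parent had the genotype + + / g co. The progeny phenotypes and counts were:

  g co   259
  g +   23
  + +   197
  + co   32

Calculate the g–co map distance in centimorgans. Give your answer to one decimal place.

The recombinant classes are + co and g +: 32 + 23 = 55.
Recombination frequency = 55/511 = 0.1076 ≈ 10.8%, i.e. 10.8 centimorgans.

10.8 centimorgans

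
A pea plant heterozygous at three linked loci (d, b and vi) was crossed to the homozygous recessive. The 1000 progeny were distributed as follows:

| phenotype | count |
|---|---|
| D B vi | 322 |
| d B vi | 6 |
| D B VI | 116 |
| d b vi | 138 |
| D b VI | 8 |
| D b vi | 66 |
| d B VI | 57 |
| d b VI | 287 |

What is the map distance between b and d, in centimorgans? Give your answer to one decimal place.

13.7 centimorgans

The two most frequent reciprocal classes, d b VI and D B vi, are the parental types, so the F1 was d b VI / D B vi.
The two rarest classes, D b VI and d B vi, are the double crossovers. Comparing them with the parentals, only the d allele has switched, so d is the middle locus and the order is b – d – vi.
Crossovers in the b–d interval produce the single-crossover classes d B VI and D b vi (57 + 66 = 123) plus the double crossovers (14).
RF(b–d) = (123 + 14) / 1000 = 137/1000 = 0.1370 → 13.7 centimorgans.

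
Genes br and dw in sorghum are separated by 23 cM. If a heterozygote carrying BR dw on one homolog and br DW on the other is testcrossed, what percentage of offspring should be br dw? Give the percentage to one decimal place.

A map distance of 23 cM corresponds to a recombination frequency of 0.230.
The F1 is BR dw / br DW, so br dw is a recombinant gamete class with expected frequency r/2 = 0.230/2 = 0.1150.
That is 0.1150 = 11.5% of the progeny.

11.5%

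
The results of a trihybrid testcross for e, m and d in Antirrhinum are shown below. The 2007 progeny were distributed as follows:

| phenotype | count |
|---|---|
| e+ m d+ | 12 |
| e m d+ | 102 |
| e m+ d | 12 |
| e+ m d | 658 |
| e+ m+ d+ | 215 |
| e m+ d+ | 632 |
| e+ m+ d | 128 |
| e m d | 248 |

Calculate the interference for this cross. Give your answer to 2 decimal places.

The two most frequent reciprocal classes, e+ m d and e m+ d+, are the parental types, so the F1 was e+ m d / e m+ d+.
The two rarest classes, e+ m d+ and e m+ d, are the double crossovers. Comparing them with the parentals, only the d allele has switched, so d is the middle locus and the order is m – d – e.
m–d: (230 + 24)/2007 = 0.1266; d–e: (463 + 24)/2007 = 0.2427.
Expected DCO frequency = 0.1266 × 0.2427 ≈ 0.03073; observed = 24/2007 ≈ 0.01196.
Coefficient of coincidence = 0.01196/0.03073 ≈ 0.39; interference = 1 − 0.39 = 0.61.

0.61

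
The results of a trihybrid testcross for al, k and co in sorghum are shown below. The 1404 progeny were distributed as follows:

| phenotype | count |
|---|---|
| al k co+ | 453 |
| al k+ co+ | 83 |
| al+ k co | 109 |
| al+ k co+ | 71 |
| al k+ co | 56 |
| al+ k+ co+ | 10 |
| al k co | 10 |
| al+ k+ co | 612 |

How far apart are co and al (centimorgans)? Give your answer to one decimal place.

10.5 centimorgans

The two most frequent reciprocal classes, al+ k+ co and al k co+, are the parental types, so the F1 was al+ k+ co / al k co+.
The two rarest classes, al+ k+ co+ and al k co, are the double crossovers. Comparing them with the parentals, only the co allele has switched, so co is the middle locus and the order is k – co – al.
Crossovers in the co–al interval produce the single-crossover classes al k+ co and al+ k co+ (56 + 71 = 127) plus the double crossovers (20).
RF(co–al) = (127 + 20) / 1404 = 147/1404 = 0.1047 → 10.5 centimorgans.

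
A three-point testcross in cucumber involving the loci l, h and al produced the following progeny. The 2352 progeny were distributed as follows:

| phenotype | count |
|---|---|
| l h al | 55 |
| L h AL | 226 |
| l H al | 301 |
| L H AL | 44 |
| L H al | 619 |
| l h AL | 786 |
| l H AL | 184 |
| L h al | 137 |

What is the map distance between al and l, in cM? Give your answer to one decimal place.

26.6 cM

The two most frequent reciprocal classes, L H al and l h AL, are the parental types, so the F1 was L H al / l h AL.
The two rarest classes, L H AL and l h al, are the double crossovers. Comparing them with the parentals, only the al allele has switched, so al is the middle locus and the order is h – al – l.
Crossovers in the al–l interval produce the single-crossover classes l H al and L h AL (301 + 226 = 527) plus the double crossovers (99).
RF(al–l) = (527 + 99) / 2352 = 626/2352 = 0.2662 → 26.6 cM.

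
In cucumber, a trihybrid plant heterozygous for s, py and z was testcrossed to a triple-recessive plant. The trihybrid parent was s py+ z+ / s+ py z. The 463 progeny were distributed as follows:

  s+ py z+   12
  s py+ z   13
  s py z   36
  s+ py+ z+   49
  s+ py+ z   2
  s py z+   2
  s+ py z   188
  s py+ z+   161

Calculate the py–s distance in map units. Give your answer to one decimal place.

The two rarest classes, s py z+ and s+ py+ z, are the double crossovers. Comparing them with the parentals, only the py allele has switched, so py is the middle locus and the order is z – py – s.
Crossovers in the py–s interval produce the single-crossover classes s+ py+ z+ and s py z (49 + 36 = 85) plus the double crossovers (4).
RF(py–s) = (85 + 4) / 463 = 89/463 = 0.1922 → 19.2 map units.

19.2 map units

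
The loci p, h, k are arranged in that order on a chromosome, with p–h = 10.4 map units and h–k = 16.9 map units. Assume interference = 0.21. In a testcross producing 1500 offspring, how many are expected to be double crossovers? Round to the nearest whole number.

21

Map distances give recombination frequencies of 0.104 and 0.169 for the two intervals.
With interference 0.21 (so coincidence = 0.79), expected double-crossover frequency = 0.104 × 0.169 × 0.79 = 0.01389.
Expected number = 0.01389 × 1500 = 20.83 ≈ 21.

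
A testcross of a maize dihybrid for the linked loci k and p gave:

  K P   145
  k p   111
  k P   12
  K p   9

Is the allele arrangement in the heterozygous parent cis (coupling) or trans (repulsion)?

The two most frequent classes are K P (145) and k p (111); these are the parental (non-recombinant) types.
So the F1 carried K P on one chromosome and k p on the other — the recessive alleles are on the same chromosome (cis / coupling).

cis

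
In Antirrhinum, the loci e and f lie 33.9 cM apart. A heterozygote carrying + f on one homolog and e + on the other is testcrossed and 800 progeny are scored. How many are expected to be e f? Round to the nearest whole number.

136

A map distance of 33.9 cM corresponds to a recombination frequency of 0.339.
The F1 is + f / e +, so e f is a recombinant gamete class with expected frequency r/2 = 0.339/2 = 0.1695.
Expected number = 0.1695 × 800 = 135.60 ≈ 136.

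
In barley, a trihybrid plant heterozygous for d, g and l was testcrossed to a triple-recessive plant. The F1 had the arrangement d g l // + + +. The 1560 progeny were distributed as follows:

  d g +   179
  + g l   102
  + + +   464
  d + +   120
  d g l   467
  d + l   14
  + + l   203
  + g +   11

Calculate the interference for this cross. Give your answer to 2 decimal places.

The two rarest classes, d + l and + g +, are the double crossovers. Comparing them with the parentals, only the g allele has switched, so g is the middle locus and the order is d – g – l.
d–g: (222 + 25)/1560 = 0.1583; g–l: (382 + 25)/1560 = 0.2609.
Expected DCO frequency = 0.1583 × 0.2609 ≈ 0.04130; observed = 25/1560 ≈ 0.01603.
Coefficient of coincidence = 0.01603/0.04130 ≈ 0.39; interference = 1 − 0.39 = 0.61.

0.61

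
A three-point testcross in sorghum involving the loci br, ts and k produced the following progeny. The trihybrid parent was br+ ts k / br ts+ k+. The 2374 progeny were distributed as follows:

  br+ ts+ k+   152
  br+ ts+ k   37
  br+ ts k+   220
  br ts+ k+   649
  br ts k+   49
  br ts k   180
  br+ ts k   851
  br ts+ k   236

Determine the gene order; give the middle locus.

ts

The two rarest classes, br+ ts+ k and br ts k+, are the double crossovers. Comparing them with the parentals, only the ts allele has switched, so ts is the middle locus and the order is k – ts – br.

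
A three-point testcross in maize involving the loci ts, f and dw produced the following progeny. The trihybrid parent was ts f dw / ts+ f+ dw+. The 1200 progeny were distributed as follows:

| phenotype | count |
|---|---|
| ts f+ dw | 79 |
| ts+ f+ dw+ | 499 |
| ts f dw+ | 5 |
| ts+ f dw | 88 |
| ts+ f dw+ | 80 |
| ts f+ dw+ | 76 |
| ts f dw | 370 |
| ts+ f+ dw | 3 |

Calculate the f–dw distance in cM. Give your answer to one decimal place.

The two rarest classes, ts f dw+ and ts+ f+ dw, are the double crossovers. Comparing them with the parentals, only the dw allele has switched, so dw is the middle locus and the order is f – dw – ts.
Crossovers in the f–dw interval produce the single-crossover classes ts f+ dw and ts+ f dw+ (79 + 80 = 159) plus the double crossovers (8).
RF(f–dw) = (159 + 8) / 1200 = 167/1200 = 0.1392 → 13.9 cM.

13.9 cM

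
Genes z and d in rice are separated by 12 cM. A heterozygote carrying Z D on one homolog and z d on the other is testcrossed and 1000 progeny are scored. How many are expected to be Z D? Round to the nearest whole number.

440

A map distance of 12 cM corresponds to a recombination frequency of 0.120.
The F1 is Z D / z d, so Z D is a parental gamete class with expected frequency (1 − r)/2 = 0.880/2 = 0.4400.
Expected number = 0.4400 × 1000 = 440.00 ≈ 440.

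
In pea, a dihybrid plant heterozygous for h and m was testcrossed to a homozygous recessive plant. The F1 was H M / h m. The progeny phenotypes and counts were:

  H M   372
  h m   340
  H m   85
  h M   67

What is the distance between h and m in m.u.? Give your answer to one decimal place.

The recombinant classes are H m and h M: 85 + 67 = 152.
Recombination frequency = 152/864 = 0.1759 ≈ 17.6%, i.e. 17.6 m.u.

17.6 m.u.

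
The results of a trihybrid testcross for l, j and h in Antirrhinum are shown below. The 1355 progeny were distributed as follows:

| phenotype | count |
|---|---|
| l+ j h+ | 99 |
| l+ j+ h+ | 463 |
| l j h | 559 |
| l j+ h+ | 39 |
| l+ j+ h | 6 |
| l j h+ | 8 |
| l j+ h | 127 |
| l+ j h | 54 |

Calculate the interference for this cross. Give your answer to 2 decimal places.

0.26

The two most frequent reciprocal classes, l+ j+ h+ and l j h, are the parental types, so the F1 was l+ j+ h+ / l j h.
The two rarest classes, l+ j+ h and l j h+, are the double crossovers. Comparing them with the parentals, only the h allele has switched, so h is the middle locus and the order is j – h – l.
j–h: (226 + 14)/1355 = 0.1771; h–l: (93 + 14)/1355 = 0.0790.
Expected DCO frequency = 0.1771 × 0.0790 ≈ 0.01399; observed = 14/1355 ≈ 0.01033.
Coefficient of coincidence = 0.01033/0.01399 ≈ 0.74; interference = 1 − 0.74 = 0.26.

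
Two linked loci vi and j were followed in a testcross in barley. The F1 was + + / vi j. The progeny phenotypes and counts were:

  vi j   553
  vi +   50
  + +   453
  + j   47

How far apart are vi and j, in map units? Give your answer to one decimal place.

The recombinant classes are + j and vi +: 47 + 50 = 97.
Recombination frequency = 97/1103 = 0.0879 ≈ 8.8%, i.e. 8.8 map units.

8.8 map units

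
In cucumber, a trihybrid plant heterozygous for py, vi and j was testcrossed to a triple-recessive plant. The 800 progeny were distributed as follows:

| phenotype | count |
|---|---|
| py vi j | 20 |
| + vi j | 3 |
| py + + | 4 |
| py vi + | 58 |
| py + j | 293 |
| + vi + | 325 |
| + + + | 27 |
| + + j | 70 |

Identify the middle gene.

j

The two most frequent reciprocal classes, py + j and + vi +, are the parental types, so the F1 was py + j / + vi +.
The two rarest classes, py + + and + vi j, are the double crossovers. Comparing them with the parentals, only the j allele has switched, so j is the middle locus and the order is vi – j – py.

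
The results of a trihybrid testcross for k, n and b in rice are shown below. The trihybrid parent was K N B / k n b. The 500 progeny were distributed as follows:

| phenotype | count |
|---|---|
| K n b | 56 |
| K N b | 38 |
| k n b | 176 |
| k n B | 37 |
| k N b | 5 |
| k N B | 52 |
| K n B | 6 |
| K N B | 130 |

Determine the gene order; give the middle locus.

The two rarest classes, K n B and k N b, are the double crossovers. Comparing them with the parentals, only the n allele has switched, so n is the middle locus and the order is b – n – k.

n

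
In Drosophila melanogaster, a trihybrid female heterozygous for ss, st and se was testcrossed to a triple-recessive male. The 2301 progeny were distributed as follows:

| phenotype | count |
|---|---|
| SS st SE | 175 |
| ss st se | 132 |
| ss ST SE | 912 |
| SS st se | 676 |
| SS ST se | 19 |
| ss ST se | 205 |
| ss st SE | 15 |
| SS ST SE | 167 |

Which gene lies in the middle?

The two most frequent reciprocal classes, ss ST SE and SS st se, are the parental types, so the F1 was ss ST SE / SS st se.
The two rarest classes, ss st SE and SS ST se, are the double crossovers. Comparing them with the parentals, only the st allele has switched, so st is the middle locus and the order is se – st – ss.

st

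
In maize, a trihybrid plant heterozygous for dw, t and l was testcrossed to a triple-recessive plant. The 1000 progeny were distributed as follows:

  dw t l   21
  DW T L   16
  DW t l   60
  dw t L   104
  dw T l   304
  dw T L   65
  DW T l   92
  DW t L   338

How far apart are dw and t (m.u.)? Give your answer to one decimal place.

The two most frequent reciprocal classes, dw T l and DW t L, are the parental types, so the F1 was dw T l / DW t L.
The two rarest classes, dw t l and DW T L, are the double crossovers. Comparing them with the parentals, only the t allele has switched, so t is the middle locus and the order is l – t – dw.
Crossovers in the t–dw interval produce the single-crossover classes DW T l and dw t L (92 + 104 = 196) plus the double crossovers (37).
RF(t–dw) = (196 + 37) / 1000 = 233/1000 = 0.2330 → 23.3 m.u.

23.3 m.u.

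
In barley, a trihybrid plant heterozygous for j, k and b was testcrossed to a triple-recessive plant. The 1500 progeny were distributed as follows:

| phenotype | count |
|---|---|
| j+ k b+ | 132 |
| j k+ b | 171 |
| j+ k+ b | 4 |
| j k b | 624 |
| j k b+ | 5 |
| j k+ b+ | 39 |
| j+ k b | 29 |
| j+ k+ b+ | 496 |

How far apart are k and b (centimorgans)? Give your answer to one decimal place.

20.8 centimorgans

The two most frequent reciprocal classes, j+ k+ b+ and j k b, are the parental types, so the F1 was j+ k+ b+ / j k b.
The two rarest classes, j+ k+ b and j k b+, are the double crossovers. Comparing them with the parentals, only the b allele has switched, so b is the middle locus and the order is k – b – j.
Crossovers in the k–b interval produce the single-crossover classes j+ k b+ and j k+ b (132 + 171 = 303) plus the double crossovers (9).
RF(k–b) = (303 + 9) / 1500 = 312/1500 = 0.2080 → 20.8 centimorgans.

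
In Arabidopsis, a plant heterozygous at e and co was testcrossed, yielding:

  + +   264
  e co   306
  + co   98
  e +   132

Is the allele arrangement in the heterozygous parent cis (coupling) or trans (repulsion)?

The two most frequent classes are + + (264) and e co (306); these are the parental (non-recombinant) types.
So the F1 carried + + on one chromosome and e co on the other — the recessive alleles are on the same chromosome (cis / coupling).

cis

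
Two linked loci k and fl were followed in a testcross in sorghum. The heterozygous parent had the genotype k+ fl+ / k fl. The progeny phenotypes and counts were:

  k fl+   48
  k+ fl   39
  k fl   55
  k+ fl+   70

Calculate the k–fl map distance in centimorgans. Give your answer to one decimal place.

41.0 centimorgans

The recombinant classes are k+ fl and k fl+: 39 + 48 = 87.
Recombination frequency = 87/212 = 0.4104 ≈ 41.0%, i.e. 41.0 centimorgans.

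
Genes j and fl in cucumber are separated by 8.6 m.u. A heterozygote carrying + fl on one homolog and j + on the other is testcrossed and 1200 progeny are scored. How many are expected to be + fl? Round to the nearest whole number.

548

A map distance of 8.6 m.u. corresponds to a recombination frequency of 0.086.
The F1 is + fl / j +, so + fl is a parental gamete class with expected frequency (1 − r)/2 = 0.914/2 = 0.4570.
Expected number = 0.4570 × 1200 = 548.40 ≈ 548.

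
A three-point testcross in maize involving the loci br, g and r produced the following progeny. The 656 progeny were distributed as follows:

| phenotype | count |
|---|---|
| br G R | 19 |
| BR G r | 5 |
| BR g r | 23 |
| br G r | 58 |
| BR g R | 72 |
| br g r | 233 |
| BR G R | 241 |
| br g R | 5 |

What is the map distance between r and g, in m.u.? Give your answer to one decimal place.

The two most frequent reciprocal classes, BR G R and br g r, are the parental types, so the F1 was BR G R / br g r.
The two rarest classes, BR G r and br g R, are the double crossovers. Comparing them with the parentals, only the r allele has switched, so r is the middle locus and the order is br – r – g.
Crossovers in the r–g interval produce the single-crossover classes BR g R and br G r (72 + 58 = 130) plus the double crossovers (10).
RF(r–g) = (130 + 10) / 656 = 140/656 = 0.2134 → 21.3 m.u.

21.3 m.u.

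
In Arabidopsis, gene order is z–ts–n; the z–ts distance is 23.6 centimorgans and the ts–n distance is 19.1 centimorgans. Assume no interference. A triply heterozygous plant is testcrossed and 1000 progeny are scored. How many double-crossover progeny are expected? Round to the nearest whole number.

45

Map distances give recombination frequencies of 0.236 and 0.191 for the two intervals.
With no interference, expected double-crossover frequency = 0.236 × 0.191 = 0.04508.
Expected number = 0.04508 × 1000 = 45.08 ≈ 45.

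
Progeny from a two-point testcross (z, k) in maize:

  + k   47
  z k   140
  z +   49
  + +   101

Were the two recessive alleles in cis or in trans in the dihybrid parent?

cis

The two most frequent classes are + + (101) and z k (140); these are the parental (non-recombinant) types.
So the F1 carried + + on one chromosome and z k on the other — the recessive alleles are on the same chromosome (cis / coupling).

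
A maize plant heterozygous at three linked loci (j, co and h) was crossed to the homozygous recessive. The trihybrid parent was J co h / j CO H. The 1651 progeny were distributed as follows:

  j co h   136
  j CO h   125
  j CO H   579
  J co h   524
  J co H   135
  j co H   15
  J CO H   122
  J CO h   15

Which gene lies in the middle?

co

The two rarest classes, J CO h and j co H, are the double crossovers. Comparing them with the parentals, only the co allele has switched, so co is the middle locus and the order is j – co – h.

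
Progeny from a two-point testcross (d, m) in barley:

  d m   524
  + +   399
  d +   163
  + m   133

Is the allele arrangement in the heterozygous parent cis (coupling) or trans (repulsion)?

cis

The two most frequent classes are + + (399) and d m (524); these are the parental (non-recombinant) types.
So the F1 carried + + on one chromosome and d m on the other — the recessive alleles are on the same chromosome (cis / coupling).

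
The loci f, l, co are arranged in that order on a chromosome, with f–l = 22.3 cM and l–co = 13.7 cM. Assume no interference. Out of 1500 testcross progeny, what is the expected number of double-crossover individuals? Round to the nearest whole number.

Map distances give recombination frequencies of 0.223 and 0.137 for the two intervals.
With no interference, expected double-crossover frequency = 0.223 × 0.137 = 0.03055.
Expected number = 0.03055 × 1500 = 45.83 ≈ 46.

46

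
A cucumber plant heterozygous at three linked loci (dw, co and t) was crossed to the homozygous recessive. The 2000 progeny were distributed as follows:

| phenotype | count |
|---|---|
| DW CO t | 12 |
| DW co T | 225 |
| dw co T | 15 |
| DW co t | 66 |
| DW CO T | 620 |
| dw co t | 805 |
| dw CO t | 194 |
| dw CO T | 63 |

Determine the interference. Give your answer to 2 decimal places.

0.22

The two most frequent reciprocal classes, DW CO T and dw co t, are the parental types, so the F1 was DW CO T / dw co t.
The two rarest classes, DW CO t and dw co T, are the double crossovers. Comparing them with the parentals, only the t allele has switched, so t is the middle locus and the order is co – t – dw.
co–t: (419 + 27)/2000 = 0.2230; t–dw: (129 + 27)/2000 = 0.0780.
Expected DCO frequency = 0.2230 × 0.0780 ≈ 0.01739; observed = 27/2000 ≈ 0.01350.
Coefficient of coincidence = 0.01350/0.01739 ≈ 0.78; interference = 1 − 0.78 = 0.22.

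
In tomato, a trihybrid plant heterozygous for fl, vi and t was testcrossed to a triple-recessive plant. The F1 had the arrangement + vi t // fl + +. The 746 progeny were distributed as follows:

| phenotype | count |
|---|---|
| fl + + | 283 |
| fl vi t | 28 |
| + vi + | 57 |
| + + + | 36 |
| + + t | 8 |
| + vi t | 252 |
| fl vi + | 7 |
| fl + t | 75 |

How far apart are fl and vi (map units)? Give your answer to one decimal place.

The two rarest classes, + + t and fl vi +, are the double crossovers. Comparing them with the parentals, only the vi allele has switched, so vi is the middle locus and the order is t – vi – fl.
Crossovers in the vi–fl interval produce the single-crossover classes fl vi t and + + + (28 + 36 = 64) plus the double crossovers (15).
RF(vi–fl) = (64 + 15) / 746 = 79/746 = 0.1059 → 10.6 map units.

10.6 map units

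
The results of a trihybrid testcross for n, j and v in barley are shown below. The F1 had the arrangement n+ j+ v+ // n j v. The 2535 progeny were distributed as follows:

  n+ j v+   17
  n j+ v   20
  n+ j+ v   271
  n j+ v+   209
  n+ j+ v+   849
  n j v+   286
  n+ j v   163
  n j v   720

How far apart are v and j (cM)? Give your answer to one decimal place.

The two rarest classes, n+ j v+ and n j+ v, are the double crossovers. Comparing them with the parentals, only the j allele has switched, so j is the middle locus and the order is n – j – v.
Crossovers in the j–v interval produce the single-crossover classes n+ j+ v and n j v+ (271 + 286 = 557) plus the double crossovers (37).
RF(j–v) = (557 + 37) / 2535 = 594/2535 = 0.2343 → 23.4 cM.

23.4 cM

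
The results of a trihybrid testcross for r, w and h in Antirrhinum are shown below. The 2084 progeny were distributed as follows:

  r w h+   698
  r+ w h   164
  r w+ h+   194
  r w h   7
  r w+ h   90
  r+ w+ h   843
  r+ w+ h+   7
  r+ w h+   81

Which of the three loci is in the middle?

h

The two most frequent reciprocal classes, r+ w+ h and r w h+, are the parental types, so the F1 was r+ w+ h / r w h+.
The two rarest classes, r+ w+ h+ and r w h, are the double crossovers. Comparing them with the parentals, only the h allele has switched, so h is the middle locus and the order is r – h – w.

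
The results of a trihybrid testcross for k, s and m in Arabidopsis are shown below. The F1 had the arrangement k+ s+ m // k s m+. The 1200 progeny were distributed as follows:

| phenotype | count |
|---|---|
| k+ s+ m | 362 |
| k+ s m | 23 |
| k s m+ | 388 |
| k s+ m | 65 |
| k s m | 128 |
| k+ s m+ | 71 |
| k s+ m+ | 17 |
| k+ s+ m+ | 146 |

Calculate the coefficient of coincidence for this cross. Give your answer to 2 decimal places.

0.87

The two rarest classes, k+ s m and k s+ m+, are the double crossovers. Comparing them with the parentals, only the s allele has switched, so s is the middle locus and the order is k – s – m.
k–s: (136 + 40)/1200 = 0.1467; s–m: (274 + 40)/1200 = 0.2617.
Expected DCO frequency = 0.1467 × 0.2617 ≈ 0.03839; observed = 40/1200 ≈ 0.03333.
Coefficient of coincidence = 0.03333/0.03839 ≈ 0.87.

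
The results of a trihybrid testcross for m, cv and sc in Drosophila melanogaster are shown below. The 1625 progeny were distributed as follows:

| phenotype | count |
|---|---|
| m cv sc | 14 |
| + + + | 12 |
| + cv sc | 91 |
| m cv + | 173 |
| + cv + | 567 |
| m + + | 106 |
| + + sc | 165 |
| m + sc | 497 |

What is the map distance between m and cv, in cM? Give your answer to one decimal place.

22.4 cM

The two most frequent reciprocal classes, + cv + and m + sc, are the parental types, so the F1 was + cv + / m + sc.
The two rarest classes, + + + and m cv sc, are the double crossovers. Comparing them with the parentals, only the cv allele has switched, so cv is the middle locus and the order is sc – cv – m.
Crossovers in the cv–m interval produce the single-crossover classes m cv + and + + sc (173 + 165 = 338) plus the double crossovers (26).
RF(cv–m) = (338 + 26) / 1625 = 364/1625 = 0.2240 → 22.4 cM.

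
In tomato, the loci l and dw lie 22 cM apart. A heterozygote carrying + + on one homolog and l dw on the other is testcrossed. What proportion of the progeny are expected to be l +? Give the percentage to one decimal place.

A map distance of 22 cM corresponds to a recombination frequency of 0.220.
The F1 is + + / l dw, so l + is a recombinant gamete class with expected frequency r/2 = 0.220/2 = 0.1100.
That is 0.1100 = 11.0% of the progeny.

11.0%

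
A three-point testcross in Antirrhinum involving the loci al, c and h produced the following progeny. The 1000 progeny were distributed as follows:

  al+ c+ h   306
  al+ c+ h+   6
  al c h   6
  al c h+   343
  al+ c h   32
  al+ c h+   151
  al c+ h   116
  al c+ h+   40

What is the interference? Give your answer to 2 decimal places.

0.49

The two most frequent reciprocal classes, al c h+ and al+ c+ h, are the parental types, so the F1 was al c h+ / al+ c+ h.
The two rarest classes, al c h and al+ c+ h+, are the double crossovers. Comparing them with the parentals, only the h allele has switched, so h is the middle locus and the order is al – h – c.
al–h: (267 + 12)/1000 = 0.2790; h–c: (72 + 12)/1000 = 0.0840.
Expected DCO frequency = 0.2790 × 0.0840 ≈ 0.02344; observed = 12/1000 ≈ 0.01200.
Coefficient of coincidence = 0.01200/0.02344 ≈ 0.51; interference = 1 − 0.51 = 0.49.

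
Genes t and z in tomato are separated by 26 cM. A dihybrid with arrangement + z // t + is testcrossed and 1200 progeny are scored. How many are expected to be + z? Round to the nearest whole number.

444

A map distance of 26 cM corresponds to a recombination frequency of 0.260.
The F1 is + z / t +, so + z is a parental gamete class with expected frequency (1 − r)/2 = 0.740/2 = 0.3700.
Expected number = 0.3700 × 1200 = 444.00 ≈ 444.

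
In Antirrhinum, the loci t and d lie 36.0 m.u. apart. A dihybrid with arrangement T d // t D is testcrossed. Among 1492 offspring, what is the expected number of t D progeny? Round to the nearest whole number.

A map distance of 36.0 m.u. corresponds to a recombination frequency of 0.360.
The F1 is T d / t D, so t D is a parental gamete class with expected frequency (1 − r)/2 = 0.640/2 = 0.3200.
Expected number = 0.3200 × 1492 = 477.44 ≈ 477.

477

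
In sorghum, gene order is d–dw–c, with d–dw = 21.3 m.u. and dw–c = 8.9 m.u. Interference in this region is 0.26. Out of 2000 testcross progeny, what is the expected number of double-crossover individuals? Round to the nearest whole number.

28

Map distances give recombination frequencies of 0.213 and 0.089 for the two intervals.
With interference 0.26 (so coincidence = 0.74), expected double-crossover frequency = 0.213 × 0.089 × 0.74 = 0.01403.
Expected number = 0.01403 × 2000 = 28.06 ≈ 28.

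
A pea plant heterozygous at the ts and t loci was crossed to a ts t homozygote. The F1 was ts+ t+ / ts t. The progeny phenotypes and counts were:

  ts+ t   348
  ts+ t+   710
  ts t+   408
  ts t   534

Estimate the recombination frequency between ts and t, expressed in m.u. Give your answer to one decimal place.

37.8 m.u.

The recombinant classes are ts+ t and ts t+: 348 + 408 = 756.
Recombination frequency = 756/2000 = 0.3780 ≈ 37.8%, i.e. 37.8 m.u.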